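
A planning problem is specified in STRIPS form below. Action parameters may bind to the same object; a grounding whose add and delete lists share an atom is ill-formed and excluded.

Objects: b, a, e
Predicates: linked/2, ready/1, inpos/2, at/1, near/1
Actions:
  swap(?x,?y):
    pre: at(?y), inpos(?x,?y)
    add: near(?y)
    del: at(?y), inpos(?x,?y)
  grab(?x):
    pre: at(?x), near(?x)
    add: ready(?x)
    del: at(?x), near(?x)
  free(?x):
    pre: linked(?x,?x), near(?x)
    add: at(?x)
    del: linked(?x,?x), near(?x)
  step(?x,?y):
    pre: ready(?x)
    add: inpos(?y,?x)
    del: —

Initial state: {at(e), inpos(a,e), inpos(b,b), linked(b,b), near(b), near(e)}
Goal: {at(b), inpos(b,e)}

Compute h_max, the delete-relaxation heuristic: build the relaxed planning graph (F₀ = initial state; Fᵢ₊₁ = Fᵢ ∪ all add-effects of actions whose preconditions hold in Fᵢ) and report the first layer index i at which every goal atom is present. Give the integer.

2

F0 = init (6 atoms)
F1 = F0 ∪ {at(b), ready(e)}  (8 atoms)
F2 = F1 ∪ {inpos(b,e), inpos(e,e), ready(b)}  (11 atoms)
goal ⊆ F2  ⇒  h_max = 2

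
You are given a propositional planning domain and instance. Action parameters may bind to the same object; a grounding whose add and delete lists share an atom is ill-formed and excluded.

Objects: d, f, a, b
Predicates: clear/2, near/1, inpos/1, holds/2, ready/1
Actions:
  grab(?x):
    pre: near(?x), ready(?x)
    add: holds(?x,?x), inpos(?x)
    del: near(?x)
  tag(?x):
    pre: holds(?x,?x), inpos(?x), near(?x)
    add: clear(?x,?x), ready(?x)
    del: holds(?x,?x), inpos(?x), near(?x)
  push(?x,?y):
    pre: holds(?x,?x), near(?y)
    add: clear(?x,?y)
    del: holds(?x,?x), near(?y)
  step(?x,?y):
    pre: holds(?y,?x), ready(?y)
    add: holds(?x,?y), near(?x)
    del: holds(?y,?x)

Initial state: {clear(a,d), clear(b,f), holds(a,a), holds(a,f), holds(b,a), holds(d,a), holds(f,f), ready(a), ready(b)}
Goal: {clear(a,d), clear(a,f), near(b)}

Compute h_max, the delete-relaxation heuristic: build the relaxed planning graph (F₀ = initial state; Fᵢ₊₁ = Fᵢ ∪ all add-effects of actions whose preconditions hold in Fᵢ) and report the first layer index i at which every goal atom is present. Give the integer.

F0 = init (9 atoms)
F1 = F0 ∪ {holds(a,b), holds(f,a), near(a), near(f)}  (13 atoms)
F2 = F1 ∪ {clear(a,a), clear(a,f), clear(f,a), clear(f,f), inpos(a), near(b)}  (19 atoms)
goal ⊆ F2  ⇒  h_max = 2

2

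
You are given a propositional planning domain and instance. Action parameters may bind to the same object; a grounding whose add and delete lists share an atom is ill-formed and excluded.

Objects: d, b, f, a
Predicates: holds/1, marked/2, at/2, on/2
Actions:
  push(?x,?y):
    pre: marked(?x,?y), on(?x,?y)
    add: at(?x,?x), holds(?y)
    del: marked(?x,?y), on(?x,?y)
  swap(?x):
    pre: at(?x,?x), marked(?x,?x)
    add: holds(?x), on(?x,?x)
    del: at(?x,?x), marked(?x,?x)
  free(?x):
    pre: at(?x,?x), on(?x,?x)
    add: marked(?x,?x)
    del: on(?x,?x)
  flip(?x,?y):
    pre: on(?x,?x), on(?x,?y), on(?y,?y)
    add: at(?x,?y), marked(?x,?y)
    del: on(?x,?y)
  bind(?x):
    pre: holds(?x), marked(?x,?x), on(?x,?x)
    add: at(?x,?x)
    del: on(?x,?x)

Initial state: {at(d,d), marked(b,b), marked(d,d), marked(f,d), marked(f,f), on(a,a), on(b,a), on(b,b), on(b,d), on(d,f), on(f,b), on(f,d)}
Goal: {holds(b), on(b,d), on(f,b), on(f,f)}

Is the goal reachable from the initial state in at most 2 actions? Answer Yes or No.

1. push(b,b)  →  {at(b,b), at(d,d), holds(b), marked(d,d), marked(f,d), marked(f,f), on(a,a), on(b,a), on(b,d), on(d,f), on(f,b), on(f,d)}
2. push(f,d)  →  {at(b,b), at(d,d), at(f,f), holds(b), holds(d), marked(d,d), marked(f,f), on(a,a), on(b,a), on(b,d), on(d,f), on(f,b)}
3. swap(f)  →  {at(b,b), at(d,d), holds(b), holds(d), holds(f), marked(d,d), on(a,a), on(b,a), on(b,d), on(d,f), on(f,b), on(f,f)}
optimal plan length = 3; 3 > 2

No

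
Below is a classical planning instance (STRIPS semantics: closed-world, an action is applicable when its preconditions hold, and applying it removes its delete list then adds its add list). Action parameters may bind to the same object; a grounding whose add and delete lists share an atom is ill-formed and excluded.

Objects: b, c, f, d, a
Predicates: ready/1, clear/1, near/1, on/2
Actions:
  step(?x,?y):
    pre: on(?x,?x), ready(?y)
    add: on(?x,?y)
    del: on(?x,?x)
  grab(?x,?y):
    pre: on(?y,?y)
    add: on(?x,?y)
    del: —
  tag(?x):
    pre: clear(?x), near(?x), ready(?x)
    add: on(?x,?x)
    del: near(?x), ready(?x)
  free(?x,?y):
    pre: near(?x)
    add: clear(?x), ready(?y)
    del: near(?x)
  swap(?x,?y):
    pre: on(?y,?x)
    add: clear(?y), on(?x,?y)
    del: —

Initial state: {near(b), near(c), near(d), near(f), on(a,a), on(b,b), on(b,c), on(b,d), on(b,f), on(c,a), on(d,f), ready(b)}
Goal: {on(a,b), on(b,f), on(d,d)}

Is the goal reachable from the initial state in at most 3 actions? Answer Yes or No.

No

1. step(a,b)  →  {near(b), near(c), near(d), near(f), on(a,b), on(b,b), on(b,c), on(b,d), on(b,f), on(c,a), on(d,f), ready(b)}
2. free(b,d)  →  {clear(b), near(c), near(d), near(f), on(a,b), on(b,b), on(b,c), on(b,d), on(b,f), on(c,a), on(d,f), ready(b), ready(d)}
3. swap(f,d)  →  {clear(b), clear(d), near(c), near(d), near(f), on(a,b), on(b,b), on(b,c), on(b,d), on(b,f), on(c,a), on(d,f), on(f,d), ready(b), ready(d)}
4. tag(d)  →  {clear(b), clear(d), near(c), near(f), on(a,b), on(b,b), on(b,c), on(b,d), on(b,f), on(c,a), on(d,d), on(d,f), on(f,d), ready(b)}
optimal plan length = 4; 4 > 3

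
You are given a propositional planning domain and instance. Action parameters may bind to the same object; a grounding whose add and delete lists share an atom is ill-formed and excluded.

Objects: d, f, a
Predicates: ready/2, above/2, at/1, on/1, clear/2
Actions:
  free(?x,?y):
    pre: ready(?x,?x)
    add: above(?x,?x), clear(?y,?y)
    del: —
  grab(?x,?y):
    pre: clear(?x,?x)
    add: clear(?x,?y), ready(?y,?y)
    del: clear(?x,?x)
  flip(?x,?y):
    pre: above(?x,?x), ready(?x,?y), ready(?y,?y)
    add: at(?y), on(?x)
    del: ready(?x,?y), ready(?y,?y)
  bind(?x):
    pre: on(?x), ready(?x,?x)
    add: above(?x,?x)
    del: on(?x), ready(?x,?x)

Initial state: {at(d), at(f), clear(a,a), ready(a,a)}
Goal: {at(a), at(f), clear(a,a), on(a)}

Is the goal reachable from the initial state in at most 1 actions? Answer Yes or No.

1. free(a,d)  →  {above(a,a), at(d), at(f), clear(a,a), clear(d,d), ready(a,a)}
2. flip(a,a)  →  {above(a,a), at(a), at(d), at(f), clear(a,a), clear(d,d), on(a)}
optimal plan length = 2; 2 > 1

No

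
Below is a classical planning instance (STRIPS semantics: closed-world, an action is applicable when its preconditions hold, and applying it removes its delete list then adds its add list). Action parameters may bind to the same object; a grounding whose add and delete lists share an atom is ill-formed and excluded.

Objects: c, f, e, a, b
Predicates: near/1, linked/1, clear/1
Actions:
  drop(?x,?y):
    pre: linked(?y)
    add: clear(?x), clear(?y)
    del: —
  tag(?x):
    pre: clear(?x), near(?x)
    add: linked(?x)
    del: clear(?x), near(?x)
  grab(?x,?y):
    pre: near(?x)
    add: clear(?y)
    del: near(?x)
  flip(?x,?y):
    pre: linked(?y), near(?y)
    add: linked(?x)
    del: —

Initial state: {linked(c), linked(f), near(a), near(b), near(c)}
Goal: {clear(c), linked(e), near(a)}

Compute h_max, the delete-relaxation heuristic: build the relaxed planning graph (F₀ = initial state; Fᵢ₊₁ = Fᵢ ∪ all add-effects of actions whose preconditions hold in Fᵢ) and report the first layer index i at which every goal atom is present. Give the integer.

F0 = init (5 atoms)
F1 = F0 ∪ {clear(a), clear(b), clear(c), clear(e), clear(f), linked(a), linked(b), linked(e)}  (13 atoms)
goal ⊆ F1  ⇒  h_max = 1

1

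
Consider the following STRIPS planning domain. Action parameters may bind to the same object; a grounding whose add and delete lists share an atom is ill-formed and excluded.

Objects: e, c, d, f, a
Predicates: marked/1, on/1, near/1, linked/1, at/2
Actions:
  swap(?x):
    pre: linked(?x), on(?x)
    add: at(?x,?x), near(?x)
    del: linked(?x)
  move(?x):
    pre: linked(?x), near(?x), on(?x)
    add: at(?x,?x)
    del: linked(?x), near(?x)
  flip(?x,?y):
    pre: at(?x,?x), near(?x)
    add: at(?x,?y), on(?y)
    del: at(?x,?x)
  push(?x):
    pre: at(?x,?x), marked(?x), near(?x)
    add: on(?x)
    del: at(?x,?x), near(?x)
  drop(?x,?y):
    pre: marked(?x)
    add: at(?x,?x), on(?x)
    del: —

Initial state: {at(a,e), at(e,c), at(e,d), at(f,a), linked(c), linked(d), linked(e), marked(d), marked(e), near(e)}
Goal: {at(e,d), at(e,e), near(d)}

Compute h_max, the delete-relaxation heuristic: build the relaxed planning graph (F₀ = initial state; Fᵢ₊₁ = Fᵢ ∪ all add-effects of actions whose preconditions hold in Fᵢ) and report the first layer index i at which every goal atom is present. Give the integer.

F0 = init (10 atoms)
F1 = F0 ∪ {at(d,d), at(e,e), on(d), on(e)}  (14 atoms)
F2 = F1 ∪ {at(e,a), at(e,f), near(d), on(a), on(c), on(f)}  (20 atoms)
goal ⊆ F2  ⇒  h_max = 2

2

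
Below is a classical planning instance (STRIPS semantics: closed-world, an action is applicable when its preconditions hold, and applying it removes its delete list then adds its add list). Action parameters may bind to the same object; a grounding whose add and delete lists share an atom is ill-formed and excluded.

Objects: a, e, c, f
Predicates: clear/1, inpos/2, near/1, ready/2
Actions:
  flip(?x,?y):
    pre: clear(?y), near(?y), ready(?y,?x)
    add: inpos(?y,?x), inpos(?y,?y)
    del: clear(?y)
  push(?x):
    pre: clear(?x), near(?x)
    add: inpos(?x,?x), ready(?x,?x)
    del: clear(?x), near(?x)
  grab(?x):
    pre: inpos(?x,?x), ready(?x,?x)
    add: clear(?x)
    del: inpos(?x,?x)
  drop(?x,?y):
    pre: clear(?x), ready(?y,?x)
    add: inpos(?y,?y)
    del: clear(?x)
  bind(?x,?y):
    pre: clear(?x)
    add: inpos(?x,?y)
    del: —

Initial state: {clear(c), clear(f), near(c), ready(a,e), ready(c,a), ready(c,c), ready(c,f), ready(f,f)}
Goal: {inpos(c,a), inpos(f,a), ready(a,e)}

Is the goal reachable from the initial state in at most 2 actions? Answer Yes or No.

Yes

1. flip(a,c)  →  {clear(f), inpos(c,a), inpos(c,c), near(c), ready(a,e), ready(c,a), ready(c,c), ready(c,f), ready(f,f)}
2. bind(f,a)  →  {clear(f), inpos(c,a), inpos(c,c), inpos(f,a), near(c), ready(a,e), ready(c,a), ready(c,c), ready(c,f), ready(f,f)}
optimal plan length = 2; 2 ≤ 2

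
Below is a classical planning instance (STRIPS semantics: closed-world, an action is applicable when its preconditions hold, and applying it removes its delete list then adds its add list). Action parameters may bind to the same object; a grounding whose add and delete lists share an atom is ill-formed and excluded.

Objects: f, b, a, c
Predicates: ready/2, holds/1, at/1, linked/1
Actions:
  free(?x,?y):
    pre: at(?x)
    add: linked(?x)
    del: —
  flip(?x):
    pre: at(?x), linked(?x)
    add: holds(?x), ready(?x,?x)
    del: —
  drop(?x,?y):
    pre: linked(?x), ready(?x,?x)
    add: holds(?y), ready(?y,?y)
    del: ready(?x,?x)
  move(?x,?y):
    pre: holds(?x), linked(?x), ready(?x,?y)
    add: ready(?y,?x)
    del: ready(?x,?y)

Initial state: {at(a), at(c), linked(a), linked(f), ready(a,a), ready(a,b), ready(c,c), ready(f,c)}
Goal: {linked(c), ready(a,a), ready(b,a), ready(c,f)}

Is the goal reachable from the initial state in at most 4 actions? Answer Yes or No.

No

1. free(c,f)  →  {at(a), at(c), linked(a), linked(c), linked(f), ready(a,a), ready(a,b), ready(c,c), ready(f,c)}
2. flip(a)  →  {at(a), at(c), holds(a), linked(a), linked(c), linked(f), ready(a,a), ready(a,b), ready(c,c), ready(f,c)}
3. drop(c,f)  →  {at(a), at(c), holds(a), holds(f), linked(a), linked(c), linked(f), ready(a,a), ready(a,b), ready(f,c), ready(f,f)}
4. move(f,c)  →  {at(a), at(c), holds(a), holds(f), linked(a), linked(c), linked(f), ready(a,a), ready(a,b), ready(c,f), ready(f,f)}
5. move(a,b)  →  {at(a), at(c), holds(a), holds(f), linked(a), linked(c), linked(f), ready(a,a), ready(b,a), ready(c,f), ready(f,f)}
optimal plan length = 5; 5 > 4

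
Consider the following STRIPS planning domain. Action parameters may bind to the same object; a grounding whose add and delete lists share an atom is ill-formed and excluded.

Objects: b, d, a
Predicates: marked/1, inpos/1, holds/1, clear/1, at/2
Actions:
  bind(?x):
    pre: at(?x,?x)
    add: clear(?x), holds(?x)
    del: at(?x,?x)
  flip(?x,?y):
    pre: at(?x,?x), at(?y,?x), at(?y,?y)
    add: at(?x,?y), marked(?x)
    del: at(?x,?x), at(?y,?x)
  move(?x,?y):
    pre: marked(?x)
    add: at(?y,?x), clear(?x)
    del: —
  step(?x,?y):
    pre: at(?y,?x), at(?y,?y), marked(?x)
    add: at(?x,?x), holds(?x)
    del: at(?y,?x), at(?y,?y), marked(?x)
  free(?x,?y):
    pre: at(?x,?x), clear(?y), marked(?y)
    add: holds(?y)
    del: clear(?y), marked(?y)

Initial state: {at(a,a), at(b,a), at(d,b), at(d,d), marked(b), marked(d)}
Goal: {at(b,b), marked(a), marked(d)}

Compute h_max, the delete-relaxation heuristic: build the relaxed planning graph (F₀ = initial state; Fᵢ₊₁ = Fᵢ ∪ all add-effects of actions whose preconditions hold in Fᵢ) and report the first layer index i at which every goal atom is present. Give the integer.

2

F0 = init (6 atoms)
F1 = F0 ∪ {at(a,b), at(a,d), at(b,b), at(b,d), clear(a), clear(b), clear(d), holds(a), holds(b), holds(d)}  (16 atoms)
F2 = F1 ∪ {at(d,a), marked(a)}  (18 atoms)
goal ⊆ F2  ⇒  h_max = 2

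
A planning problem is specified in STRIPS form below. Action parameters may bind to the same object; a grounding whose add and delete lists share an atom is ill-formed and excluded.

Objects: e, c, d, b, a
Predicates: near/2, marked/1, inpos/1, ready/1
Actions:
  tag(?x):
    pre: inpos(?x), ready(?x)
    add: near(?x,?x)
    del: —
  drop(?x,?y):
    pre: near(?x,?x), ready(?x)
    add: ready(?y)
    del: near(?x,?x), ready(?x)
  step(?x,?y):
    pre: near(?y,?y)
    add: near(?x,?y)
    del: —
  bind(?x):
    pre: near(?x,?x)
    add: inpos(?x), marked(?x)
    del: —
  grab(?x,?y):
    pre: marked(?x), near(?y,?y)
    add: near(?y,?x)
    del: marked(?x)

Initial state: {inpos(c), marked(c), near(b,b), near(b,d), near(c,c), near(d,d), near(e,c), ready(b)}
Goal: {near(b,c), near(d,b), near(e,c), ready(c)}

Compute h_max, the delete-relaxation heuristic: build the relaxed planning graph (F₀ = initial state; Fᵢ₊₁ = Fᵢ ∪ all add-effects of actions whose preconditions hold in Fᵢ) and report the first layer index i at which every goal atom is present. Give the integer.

F0 = init (8 atoms)
F1 = F0 ∪ {inpos(b), inpos(d), marked(b), marked(d), near(a,b), near(a,c), near(a,d), near(b,c), near(c,b), near(c,d), near(d,b), near(d,c), near(e,b), near(e,d), ready(a), ready(c), ready(d), ready(e)}  (26 atoms)
goal ⊆ F1  ⇒  h_max = 1

1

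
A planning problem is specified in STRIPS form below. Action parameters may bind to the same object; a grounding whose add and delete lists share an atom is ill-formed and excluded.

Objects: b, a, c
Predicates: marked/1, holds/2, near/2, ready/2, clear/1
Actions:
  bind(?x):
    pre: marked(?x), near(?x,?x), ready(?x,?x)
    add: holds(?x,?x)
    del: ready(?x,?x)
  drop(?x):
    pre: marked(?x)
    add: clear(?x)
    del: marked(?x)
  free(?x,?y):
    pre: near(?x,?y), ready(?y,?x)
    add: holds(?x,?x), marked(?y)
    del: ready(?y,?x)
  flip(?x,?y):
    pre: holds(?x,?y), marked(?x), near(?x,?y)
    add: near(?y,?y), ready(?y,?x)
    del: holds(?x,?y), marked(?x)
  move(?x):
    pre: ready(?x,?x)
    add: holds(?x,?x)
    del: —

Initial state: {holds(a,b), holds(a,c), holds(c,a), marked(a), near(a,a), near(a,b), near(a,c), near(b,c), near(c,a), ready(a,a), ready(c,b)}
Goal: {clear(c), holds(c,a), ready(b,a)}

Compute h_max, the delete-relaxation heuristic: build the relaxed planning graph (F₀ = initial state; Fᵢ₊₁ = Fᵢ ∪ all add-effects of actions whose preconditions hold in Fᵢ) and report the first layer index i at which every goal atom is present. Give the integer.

2

F0 = init (11 atoms)
F1 = F0 ∪ {clear(a), holds(a,a), holds(b,b), marked(c), near(b,b), near(c,c), ready(b,a), ready(c,a)}  (19 atoms)
F2 = F1 ∪ {clear(c), marked(b), ready(a,c)}  (22 atoms)
goal ⊆ F2  ⇒  h_max = 2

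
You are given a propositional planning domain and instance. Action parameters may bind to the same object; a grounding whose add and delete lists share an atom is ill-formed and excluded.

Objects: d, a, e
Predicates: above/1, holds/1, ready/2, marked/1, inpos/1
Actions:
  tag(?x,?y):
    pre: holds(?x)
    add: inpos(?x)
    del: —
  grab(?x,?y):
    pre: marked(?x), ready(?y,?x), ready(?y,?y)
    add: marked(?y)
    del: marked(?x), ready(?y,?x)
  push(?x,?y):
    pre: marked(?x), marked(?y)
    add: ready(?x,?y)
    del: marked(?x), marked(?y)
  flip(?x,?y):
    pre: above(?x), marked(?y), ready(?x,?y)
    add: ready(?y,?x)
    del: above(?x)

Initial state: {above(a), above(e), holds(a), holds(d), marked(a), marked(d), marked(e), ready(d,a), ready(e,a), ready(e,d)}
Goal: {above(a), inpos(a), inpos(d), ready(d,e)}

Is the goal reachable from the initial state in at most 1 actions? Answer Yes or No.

No

1. tag(d,d)  →  {above(a), above(e), holds(a), holds(d), inpos(d), marked(a), marked(d), marked(e), ready(d,a), ready(e,a), ready(e,d)}
2. tag(a,d)  →  {above(a), above(e), holds(a), holds(d), inpos(a), inpos(d), marked(a), marked(d), marked(e), ready(d,a), ready(e,a), ready(e,d)}
3. push(d,e)  →  {above(a), above(e), holds(a), holds(d), inpos(a), inpos(d), marked(a), ready(d,a), ready(d,e), ready(e,a), ready(e,d)}
optimal plan length = 3; 3 > 1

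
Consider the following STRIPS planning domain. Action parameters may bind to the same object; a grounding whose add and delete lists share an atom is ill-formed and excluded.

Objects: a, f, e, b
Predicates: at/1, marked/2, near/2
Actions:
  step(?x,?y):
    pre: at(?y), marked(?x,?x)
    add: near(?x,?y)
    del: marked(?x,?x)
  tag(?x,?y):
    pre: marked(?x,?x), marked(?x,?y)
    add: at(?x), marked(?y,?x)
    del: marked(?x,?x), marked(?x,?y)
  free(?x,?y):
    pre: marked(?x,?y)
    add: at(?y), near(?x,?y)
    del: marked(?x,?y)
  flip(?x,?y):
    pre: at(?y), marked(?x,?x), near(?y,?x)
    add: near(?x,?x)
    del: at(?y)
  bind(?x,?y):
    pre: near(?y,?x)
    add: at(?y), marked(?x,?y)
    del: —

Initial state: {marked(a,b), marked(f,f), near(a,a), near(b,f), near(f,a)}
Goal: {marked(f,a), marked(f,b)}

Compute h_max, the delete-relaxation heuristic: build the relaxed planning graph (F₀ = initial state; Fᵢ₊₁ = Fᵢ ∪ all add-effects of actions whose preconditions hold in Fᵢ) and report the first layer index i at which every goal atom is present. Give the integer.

F0 = init (5 atoms)
F1 = F0 ∪ {at(a), at(b), at(f), marked(a,a), marked(a,f), marked(f,b), near(a,b), near(f,f)}  (13 atoms)
F2 = F1 ∪ {marked(b,a), marked(b,f), marked(f,a), near(a,f), near(f,b)}  (18 atoms)
goal ⊆ F2  ⇒  h_max = 2

2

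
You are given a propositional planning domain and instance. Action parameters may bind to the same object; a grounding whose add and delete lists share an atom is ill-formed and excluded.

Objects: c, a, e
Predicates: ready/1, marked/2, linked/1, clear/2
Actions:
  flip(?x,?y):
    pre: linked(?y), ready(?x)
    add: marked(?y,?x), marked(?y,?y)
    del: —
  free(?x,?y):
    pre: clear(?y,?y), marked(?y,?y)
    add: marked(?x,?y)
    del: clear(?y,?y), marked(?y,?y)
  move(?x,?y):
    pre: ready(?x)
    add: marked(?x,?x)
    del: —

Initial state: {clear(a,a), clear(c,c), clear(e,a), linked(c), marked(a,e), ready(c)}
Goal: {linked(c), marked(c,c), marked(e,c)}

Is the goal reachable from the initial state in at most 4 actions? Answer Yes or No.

Yes

1. flip(c,c)  →  {clear(a,a), clear(c,c), clear(e,a), linked(c), marked(a,e), marked(c,c), ready(c)}
2. free(e,c)  →  {clear(a,a), clear(e,a), linked(c), marked(a,e), marked(e,c), ready(c)}
3. flip(c,c)  →  {clear(a,a), clear(e,a), linked(c), marked(a,e), marked(c,c), marked(e,c), ready(c)}
optimal plan length = 3; 3 ≤ 4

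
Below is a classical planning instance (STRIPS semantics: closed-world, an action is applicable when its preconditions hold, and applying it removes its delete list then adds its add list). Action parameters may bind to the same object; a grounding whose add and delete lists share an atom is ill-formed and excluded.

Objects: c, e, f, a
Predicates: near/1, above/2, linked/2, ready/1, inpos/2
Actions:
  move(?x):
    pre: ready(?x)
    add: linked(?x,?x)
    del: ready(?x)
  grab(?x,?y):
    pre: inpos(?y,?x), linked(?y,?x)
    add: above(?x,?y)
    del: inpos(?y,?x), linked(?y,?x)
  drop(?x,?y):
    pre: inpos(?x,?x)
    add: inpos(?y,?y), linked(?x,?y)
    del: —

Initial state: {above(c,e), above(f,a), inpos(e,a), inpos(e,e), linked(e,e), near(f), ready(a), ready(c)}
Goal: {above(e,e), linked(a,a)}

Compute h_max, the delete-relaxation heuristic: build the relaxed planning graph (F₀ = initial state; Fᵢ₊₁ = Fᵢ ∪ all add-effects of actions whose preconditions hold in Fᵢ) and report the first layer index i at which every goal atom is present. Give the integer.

1

F0 = init (8 atoms)
F1 = F0 ∪ {above(e,e), inpos(a,a), inpos(c,c), inpos(f,f), linked(a,a), linked(c,c), linked(e,a), linked(e,c), linked(e,f)}  (17 atoms)
goal ⊆ F1  ⇒  h_max = 1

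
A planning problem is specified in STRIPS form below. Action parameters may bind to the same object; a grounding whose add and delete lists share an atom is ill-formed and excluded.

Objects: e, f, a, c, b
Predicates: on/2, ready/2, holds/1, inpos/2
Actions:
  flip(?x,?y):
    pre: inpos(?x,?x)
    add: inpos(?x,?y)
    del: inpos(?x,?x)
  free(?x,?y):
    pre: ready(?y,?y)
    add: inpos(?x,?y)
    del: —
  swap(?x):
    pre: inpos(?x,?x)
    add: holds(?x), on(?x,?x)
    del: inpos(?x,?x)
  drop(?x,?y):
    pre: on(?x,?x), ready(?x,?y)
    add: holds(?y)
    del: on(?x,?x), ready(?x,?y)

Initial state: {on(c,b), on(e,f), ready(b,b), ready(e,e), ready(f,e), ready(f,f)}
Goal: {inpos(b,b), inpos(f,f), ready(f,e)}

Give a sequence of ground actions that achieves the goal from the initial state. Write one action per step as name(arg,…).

free(f,f); free(b,b)

1. free(f,f)  →  {inpos(f,f), on(c,b), on(e,f), ready(b,b), ready(e,e), ready(f,e), ready(f,f)}
2. free(b,b)  →  {inpos(b,b), inpos(f,f), on(c,b), on(e,f), ready(b,b), ready(e,e), ready(f,e), ready(f,f)}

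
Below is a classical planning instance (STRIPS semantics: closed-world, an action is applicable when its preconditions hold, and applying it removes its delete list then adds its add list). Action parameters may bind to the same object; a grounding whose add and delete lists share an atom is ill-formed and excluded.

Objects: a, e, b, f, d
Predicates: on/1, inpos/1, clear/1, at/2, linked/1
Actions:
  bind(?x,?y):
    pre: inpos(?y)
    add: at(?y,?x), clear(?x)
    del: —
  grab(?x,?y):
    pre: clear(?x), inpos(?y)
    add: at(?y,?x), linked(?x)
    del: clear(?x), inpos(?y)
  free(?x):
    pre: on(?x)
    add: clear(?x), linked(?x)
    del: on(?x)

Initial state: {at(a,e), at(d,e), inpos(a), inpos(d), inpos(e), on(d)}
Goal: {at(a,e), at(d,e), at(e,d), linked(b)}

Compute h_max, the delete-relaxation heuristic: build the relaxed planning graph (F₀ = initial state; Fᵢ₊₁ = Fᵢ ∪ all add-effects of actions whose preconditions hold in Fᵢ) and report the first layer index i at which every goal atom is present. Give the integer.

F0 = init (6 atoms)
F1 = F0 ∪ {at(a,a), at(a,b), at(a,d), at(a,f), at(d,a), at(d,b), at(d,d), at(d,f), at(e,a), at(e,b), at(e,d), at(e,e), at(e,f), clear(a), clear(b), clear(d), clear(e), clear(f), linked(d)}  (25 atoms)
F2 = F1 ∪ {linked(a), linked(b), linked(e), linked(f)}  (29 atoms)
goal ⊆ F2  ⇒  h_max = 2

2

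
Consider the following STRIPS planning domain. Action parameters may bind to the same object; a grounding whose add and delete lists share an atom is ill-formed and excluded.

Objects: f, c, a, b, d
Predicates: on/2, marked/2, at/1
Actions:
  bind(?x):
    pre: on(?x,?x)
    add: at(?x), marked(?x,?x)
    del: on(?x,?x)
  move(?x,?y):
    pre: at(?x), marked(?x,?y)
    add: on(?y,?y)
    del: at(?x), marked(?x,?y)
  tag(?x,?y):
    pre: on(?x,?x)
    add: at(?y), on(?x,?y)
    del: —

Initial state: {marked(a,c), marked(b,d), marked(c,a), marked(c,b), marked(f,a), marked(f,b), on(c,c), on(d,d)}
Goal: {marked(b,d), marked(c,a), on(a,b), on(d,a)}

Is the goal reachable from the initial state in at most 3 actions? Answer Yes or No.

No

1. tag(c,f)  →  {at(f), marked(a,c), marked(b,d), marked(c,a), marked(c,b), marked(f,a), marked(f,b), on(c,c), on(c,f), on(d,d)}
2. move(f,a)  →  {marked(a,c), marked(b,d), marked(c,a), marked(c,b), marked(f,b), on(a,a), on(c,c), on(c,f), on(d,d)}
3. tag(a,b)  →  {at(b), marked(a,c), marked(b,d), marked(c,a), marked(c,b), marked(f,b), on(a,a), on(a,b), on(c,c), on(c,f), on(d,d)}
4. tag(d,a)  →  {at(a), at(b), marked(a,c), marked(b,d), marked(c,a), marked(c,b), marked(f,b), on(a,a), on(a,b), on(c,c), on(c,f), on(d,a), on(d,d)}
optimal plan length = 4; 4 > 3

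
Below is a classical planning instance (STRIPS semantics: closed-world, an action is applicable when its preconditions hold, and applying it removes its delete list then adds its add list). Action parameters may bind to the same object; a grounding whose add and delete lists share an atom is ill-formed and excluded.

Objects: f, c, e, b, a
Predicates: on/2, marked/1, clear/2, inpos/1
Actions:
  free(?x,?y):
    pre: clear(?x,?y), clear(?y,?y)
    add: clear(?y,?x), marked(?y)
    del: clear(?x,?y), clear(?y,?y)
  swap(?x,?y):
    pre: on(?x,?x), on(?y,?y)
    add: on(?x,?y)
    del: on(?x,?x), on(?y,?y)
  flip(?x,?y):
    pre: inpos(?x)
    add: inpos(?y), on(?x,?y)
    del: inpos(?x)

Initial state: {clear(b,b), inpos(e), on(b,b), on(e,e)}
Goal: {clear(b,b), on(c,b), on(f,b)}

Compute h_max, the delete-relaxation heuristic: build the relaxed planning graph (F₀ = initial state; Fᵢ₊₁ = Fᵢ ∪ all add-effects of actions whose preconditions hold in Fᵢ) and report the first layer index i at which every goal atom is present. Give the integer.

2

F0 = init (4 atoms)
F1 = F0 ∪ {inpos(a), inpos(b), inpos(c), inpos(f), on(b,e), on(e,a), on(e,b), on(e,c), on(e,f)}  (13 atoms)
F2 = F1 ∪ {on(a,b), on(a,c), on(a,e), on(a,f), on(b,a), on(b,c), on(b,f), on(c,a), on(c,b), on(c,e), on(c,f), on(f,a), on(f,b), on(f,c), on(f,e)}  (28 atoms)
goal ⊆ F2  ⇒  h_max = 2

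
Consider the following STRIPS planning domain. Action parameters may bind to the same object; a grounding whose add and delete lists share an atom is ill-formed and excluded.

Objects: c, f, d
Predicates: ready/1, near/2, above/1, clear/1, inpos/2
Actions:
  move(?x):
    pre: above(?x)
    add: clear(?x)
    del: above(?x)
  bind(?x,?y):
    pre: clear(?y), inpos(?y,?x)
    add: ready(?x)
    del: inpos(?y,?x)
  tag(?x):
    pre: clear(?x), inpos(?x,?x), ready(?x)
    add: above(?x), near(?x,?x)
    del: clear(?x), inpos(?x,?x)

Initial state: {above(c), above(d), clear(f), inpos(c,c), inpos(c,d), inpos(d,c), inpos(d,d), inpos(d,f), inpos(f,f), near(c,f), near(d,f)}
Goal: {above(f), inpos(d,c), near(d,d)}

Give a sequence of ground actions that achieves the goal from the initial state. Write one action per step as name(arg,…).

1. move(c)  →  {above(d), clear(c), clear(f), inpos(c,c), inpos(c,d), inpos(d,c), inpos(d,d), inpos(d,f), inpos(f,f), near(c,f), near(d,f)}
2. move(d)  →  {clear(c), clear(d), clear(f), inpos(c,c), inpos(c,d), inpos(d,c), inpos(d,d), inpos(d,f), inpos(f,f), near(c,f), near(d,f)}
3. bind(f,d)  →  {clear(c), clear(d), clear(f), inpos(c,c), inpos(c,d), inpos(d,c), inpos(d,d), inpos(f,f), near(c,f), near(d,f), ready(f)}
4. bind(d,c)  →  {clear(c), clear(d), clear(f), inpos(c,c), inpos(d,c), inpos(d,d), inpos(f,f), near(c,f), near(d,f), ready(d), ready(f)}
5. tag(f)  →  {above(f), clear(c), clear(d), inpos(c,c), inpos(d,c), inpos(d,d), near(c,f), near(d,f), near(f,f), ready(d), ready(f)}
6. tag(d)  →  {above(d), above(f), clear(c), inpos(c,c), inpos(d,c), near(c,f), near(d,d), near(d,f), near(f,f), ready(d), ready(f)}

move(c); move(d); bind(f,d); bind(d,c); tag(f); tag(d)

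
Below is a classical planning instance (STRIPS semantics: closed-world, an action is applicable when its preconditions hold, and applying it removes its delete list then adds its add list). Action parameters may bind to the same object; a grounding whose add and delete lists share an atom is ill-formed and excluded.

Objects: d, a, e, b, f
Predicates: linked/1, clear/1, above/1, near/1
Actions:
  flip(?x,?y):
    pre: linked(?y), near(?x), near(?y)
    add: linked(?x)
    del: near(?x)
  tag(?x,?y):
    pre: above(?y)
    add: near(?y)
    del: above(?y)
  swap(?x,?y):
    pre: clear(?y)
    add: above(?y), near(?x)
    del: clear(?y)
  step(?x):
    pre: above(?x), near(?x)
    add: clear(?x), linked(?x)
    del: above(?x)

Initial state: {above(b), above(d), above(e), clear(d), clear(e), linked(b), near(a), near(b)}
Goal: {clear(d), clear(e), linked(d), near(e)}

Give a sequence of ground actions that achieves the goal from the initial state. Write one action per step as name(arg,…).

1. tag(d,d)  →  {above(b), above(e), clear(d), clear(e), linked(b), near(a), near(b), near(d)}
2. flip(d,b)  →  {above(b), above(e), clear(d), clear(e), linked(b), linked(d), near(a), near(b)}
3. tag(d,e)  →  {above(b), clear(d), clear(e), linked(b), linked(d), near(a), near(b), near(e)}

tag(d,d); flip(d,b); tag(d,e)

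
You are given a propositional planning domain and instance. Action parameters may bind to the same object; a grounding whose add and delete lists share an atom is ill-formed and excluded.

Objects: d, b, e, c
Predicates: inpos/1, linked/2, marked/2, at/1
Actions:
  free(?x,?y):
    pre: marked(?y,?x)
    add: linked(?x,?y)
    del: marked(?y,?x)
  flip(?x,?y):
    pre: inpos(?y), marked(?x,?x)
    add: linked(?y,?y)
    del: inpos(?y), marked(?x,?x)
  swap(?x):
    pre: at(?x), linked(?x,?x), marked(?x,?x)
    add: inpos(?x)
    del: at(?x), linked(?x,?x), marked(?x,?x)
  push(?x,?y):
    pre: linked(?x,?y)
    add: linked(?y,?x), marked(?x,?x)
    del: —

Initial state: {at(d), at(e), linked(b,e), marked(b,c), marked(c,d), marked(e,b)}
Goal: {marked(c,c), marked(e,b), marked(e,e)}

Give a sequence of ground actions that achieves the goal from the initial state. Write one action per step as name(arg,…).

free(c,b); push(b,e); push(e,b); push(c,b)

1. free(c,b)  →  {at(d), at(e), linked(b,e), linked(c,b), marked(c,d), marked(e,b)}
2. push(b,e)  →  {at(d), at(e), linked(b,e), linked(c,b), linked(e,b), marked(b,b), marked(c,d), marked(e,b)}
3. push(e,b)  →  {at(d), at(e), linked(b,e), linked(c,b), linked(e,b), marked(b,b), marked(c,d), marked(e,b), marked(e,e)}
4. push(c,b)  →  {at(d), at(e), linked(b,c), linked(b,e), linked(c,b), linked(e,b), marked(b,b), marked(c,c), marked(c,d), marked(e,b), marked(e,e)}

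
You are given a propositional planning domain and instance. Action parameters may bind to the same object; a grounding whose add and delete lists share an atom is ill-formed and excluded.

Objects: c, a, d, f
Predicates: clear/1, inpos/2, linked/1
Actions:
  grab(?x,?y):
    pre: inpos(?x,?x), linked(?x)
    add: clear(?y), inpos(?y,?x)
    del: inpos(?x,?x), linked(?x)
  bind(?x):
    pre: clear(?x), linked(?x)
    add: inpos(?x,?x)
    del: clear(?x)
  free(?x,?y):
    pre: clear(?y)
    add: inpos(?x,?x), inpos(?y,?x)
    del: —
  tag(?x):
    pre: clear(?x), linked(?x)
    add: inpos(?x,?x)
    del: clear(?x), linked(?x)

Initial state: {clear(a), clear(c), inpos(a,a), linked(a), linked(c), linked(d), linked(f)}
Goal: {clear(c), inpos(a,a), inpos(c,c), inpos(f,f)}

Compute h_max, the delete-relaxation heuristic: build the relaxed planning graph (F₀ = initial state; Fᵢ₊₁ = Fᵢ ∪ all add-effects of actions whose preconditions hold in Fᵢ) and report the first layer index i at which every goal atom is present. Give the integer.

1

F0 = init (7 atoms)
F1 = F0 ∪ {clear(d), clear(f), inpos(a,c), inpos(a,d), inpos(a,f), inpos(c,a), inpos(c,c), inpos(c,d), inpos(c,f), inpos(d,a), inpos(d,d), inpos(f,a), inpos(f,f)}  (20 atoms)
goal ⊆ F1  ⇒  h_max = 1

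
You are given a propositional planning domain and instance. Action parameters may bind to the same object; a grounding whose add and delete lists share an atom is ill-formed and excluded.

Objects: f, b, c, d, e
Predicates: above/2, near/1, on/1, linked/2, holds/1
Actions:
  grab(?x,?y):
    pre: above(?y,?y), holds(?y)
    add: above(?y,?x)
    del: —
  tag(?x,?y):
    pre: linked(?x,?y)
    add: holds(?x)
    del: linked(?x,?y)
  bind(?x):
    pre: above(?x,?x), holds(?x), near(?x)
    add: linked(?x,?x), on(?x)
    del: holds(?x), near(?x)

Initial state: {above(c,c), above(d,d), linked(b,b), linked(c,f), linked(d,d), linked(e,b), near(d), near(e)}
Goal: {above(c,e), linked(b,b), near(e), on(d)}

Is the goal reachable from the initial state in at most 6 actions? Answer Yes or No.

1. tag(c,f)  →  {above(c,c), above(d,d), holds(c), linked(b,b), linked(d,d), linked(e,b), near(d), near(e)}
2. grab(e,c)  →  {above(c,c), above(c,e), above(d,d), holds(c), linked(b,b), linked(d,d), linked(e,b), near(d), near(e)}
3. tag(d,d)  →  {above(c,c), above(c,e), above(d,d), holds(c), holds(d), linked(b,b), linked(e,b), near(d), near(e)}
4. bind(d)  →  {above(c,c), above(c,e), above(d,d), holds(c), linked(b,b), linked(d,d), linked(e,b), near(e), on(d)}
optimal plan length = 4; 4 ≤ 6

Yes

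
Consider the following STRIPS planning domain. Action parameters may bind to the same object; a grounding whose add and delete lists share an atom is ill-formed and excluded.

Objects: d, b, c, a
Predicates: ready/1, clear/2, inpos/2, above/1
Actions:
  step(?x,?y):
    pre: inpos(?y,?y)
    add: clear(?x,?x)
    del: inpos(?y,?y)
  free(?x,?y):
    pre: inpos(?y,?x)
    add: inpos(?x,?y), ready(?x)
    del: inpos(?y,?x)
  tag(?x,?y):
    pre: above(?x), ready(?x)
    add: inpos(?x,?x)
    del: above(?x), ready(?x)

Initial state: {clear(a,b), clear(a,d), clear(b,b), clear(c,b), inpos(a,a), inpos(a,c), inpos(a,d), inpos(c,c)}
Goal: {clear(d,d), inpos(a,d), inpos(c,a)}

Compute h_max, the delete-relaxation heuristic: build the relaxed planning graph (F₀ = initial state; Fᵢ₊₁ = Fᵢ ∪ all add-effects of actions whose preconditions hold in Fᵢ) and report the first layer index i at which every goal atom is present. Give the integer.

F0 = init (8 atoms)
F1 = F0 ∪ {clear(a,a), clear(c,c), clear(d,d), inpos(c,a), inpos(d,a), ready(c), ready(d)}  (15 atoms)
goal ⊆ F1  ⇒  h_max = 1

1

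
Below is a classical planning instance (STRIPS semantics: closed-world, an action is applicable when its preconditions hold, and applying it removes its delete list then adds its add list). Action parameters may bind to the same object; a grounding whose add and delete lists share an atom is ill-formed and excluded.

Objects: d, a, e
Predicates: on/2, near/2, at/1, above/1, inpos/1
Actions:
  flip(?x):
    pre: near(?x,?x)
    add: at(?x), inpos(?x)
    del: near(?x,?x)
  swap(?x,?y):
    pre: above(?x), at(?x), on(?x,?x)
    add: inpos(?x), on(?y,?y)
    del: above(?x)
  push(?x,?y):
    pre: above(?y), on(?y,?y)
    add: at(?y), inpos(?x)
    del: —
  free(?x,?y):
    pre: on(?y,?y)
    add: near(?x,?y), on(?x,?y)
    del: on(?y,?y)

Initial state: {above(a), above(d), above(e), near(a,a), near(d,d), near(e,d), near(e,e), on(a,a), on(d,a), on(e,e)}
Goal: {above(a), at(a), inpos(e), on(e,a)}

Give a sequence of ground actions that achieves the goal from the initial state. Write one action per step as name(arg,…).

push(e,a); free(e,a)

1. push(e,a)  →  {above(a), above(d), above(e), at(a), inpos(e), near(a,a), near(d,d), near(e,d), near(e,e), on(a,a), on(d,a), on(e,e)}
2. free(e,a)  →  {above(a), above(d), above(e), at(a), inpos(e), near(a,a), near(d,d), near(e,a), near(e,d), near(e,e), on(d,a), on(e,a), on(e,e)}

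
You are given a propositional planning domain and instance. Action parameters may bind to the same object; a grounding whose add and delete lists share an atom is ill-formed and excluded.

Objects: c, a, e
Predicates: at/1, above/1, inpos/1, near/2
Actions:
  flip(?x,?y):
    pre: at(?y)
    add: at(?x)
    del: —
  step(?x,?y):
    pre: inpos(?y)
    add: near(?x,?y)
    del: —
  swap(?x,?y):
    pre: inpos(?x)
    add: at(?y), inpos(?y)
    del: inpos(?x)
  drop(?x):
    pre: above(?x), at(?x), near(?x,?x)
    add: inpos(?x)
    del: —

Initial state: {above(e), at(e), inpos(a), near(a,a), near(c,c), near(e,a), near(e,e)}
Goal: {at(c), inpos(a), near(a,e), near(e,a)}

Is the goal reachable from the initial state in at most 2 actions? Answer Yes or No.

No

1. flip(c,e)  →  {above(e), at(c), at(e), inpos(a), near(a,a), near(c,c), near(e,a), near(e,e)}
2. drop(e)  →  {above(e), at(c), at(e), inpos(a), inpos(e), near(a,a), near(c,c), near(e,a), near(e,e)}
3. step(a,e)  →  {above(e), at(c), at(e), inpos(a), inpos(e), near(a,a), near(a,e), near(c,c), near(e,a), near(e,e)}
optimal plan length = 3; 3 > 2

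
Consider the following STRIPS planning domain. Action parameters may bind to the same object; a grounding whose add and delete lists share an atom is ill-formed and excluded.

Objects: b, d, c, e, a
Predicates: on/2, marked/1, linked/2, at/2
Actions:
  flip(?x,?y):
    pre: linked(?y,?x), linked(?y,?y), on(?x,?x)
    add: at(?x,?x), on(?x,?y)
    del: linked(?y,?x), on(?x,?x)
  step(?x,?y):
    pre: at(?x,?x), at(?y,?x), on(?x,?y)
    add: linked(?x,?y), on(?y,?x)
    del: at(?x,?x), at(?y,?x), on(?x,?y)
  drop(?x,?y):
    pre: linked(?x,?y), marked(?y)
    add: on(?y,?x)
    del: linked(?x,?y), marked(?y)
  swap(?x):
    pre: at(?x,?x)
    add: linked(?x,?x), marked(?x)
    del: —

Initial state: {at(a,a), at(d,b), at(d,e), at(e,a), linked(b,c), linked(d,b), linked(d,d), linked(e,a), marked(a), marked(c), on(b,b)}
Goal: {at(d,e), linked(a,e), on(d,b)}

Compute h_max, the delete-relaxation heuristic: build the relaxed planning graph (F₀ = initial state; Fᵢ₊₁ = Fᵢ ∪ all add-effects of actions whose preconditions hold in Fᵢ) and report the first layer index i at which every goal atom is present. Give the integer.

2

F0 = init (11 atoms)
F1 = F0 ∪ {at(b,b), linked(a,a), on(a,e), on(b,d), on(c,b)}  (16 atoms)
F2 = F1 ∪ {linked(a,e), linked(b,b), linked(b,d), marked(b), on(a,a), on(d,b), on(e,a)}  (23 atoms)
goal ⊆ F2  ⇒  h_max = 2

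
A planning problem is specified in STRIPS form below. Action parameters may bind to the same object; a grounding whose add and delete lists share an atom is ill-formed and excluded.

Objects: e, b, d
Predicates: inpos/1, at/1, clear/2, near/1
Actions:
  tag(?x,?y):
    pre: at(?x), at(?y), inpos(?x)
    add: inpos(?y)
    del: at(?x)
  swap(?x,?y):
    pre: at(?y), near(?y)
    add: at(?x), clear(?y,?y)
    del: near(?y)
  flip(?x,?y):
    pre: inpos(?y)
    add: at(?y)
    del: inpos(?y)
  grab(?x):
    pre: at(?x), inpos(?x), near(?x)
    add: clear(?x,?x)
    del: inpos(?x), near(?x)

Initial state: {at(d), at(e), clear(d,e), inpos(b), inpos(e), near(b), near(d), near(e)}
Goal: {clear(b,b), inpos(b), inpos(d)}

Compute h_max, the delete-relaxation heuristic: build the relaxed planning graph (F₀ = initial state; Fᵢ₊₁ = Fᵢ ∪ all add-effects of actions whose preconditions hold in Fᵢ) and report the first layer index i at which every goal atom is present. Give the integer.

F0 = init (8 atoms)
F1 = F0 ∪ {at(b), clear(d,d), clear(e,e), inpos(d)}  (12 atoms)
F2 = F1 ∪ {clear(b,b)}  (13 atoms)
goal ⊆ F2  ⇒  h_max = 2

2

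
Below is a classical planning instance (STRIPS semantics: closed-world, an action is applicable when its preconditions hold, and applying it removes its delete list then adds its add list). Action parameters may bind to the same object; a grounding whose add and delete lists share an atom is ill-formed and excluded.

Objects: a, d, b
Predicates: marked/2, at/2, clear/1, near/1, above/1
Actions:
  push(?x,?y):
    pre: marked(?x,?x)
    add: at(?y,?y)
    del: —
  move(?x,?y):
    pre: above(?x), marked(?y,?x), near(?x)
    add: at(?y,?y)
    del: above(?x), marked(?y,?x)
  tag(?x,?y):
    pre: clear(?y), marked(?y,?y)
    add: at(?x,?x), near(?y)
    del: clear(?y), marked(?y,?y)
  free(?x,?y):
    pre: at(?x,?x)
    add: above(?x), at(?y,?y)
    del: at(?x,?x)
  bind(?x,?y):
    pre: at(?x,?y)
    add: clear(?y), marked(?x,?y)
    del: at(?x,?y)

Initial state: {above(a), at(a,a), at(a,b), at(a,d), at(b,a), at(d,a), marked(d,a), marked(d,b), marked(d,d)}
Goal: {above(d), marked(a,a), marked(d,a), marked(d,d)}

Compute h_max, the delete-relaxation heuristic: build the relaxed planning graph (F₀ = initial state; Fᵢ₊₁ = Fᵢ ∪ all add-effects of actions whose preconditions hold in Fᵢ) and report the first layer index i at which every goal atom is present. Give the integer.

2

F0 = init (9 atoms)
F1 = F0 ∪ {at(b,b), at(d,d), clear(a), clear(b), clear(d), marked(a,a), marked(a,b), marked(a,d), marked(b,a)}  (18 atoms)
F2 = F1 ∪ {above(b), above(d), marked(b,b), near(a), near(d)}  (23 atoms)
goal ⊆ F2  ⇒  h_max = 2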